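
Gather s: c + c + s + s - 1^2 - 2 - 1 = 2*c + 2*s - 4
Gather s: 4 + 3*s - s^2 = -s^2 + 3*s + 4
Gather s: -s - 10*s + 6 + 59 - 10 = 55 - 11*s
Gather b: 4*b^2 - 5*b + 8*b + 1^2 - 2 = 4*b^2 + 3*b - 1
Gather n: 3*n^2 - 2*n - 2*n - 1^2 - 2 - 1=3*n^2 - 4*n - 4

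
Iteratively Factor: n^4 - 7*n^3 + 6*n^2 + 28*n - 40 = (n + 2)*(n^3 - 9*n^2 + 24*n - 20) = (n - 2)*(n + 2)*(n^2 - 7*n + 10) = (n - 2)^2*(n + 2)*(n - 5)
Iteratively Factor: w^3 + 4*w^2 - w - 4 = (w + 4)*(w^2 - 1) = (w - 1)*(w + 4)*(w + 1)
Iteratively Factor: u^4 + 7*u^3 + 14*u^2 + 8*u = (u + 2)*(u^3 + 5*u^2 + 4*u) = (u + 1)*(u + 2)*(u^2 + 4*u) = (u + 1)*(u + 2)*(u + 4)*(u)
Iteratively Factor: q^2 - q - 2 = (q + 1)*(q - 2)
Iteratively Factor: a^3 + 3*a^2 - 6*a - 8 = (a + 1)*(a^2 + 2*a - 8) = (a - 2)*(a + 1)*(a + 4)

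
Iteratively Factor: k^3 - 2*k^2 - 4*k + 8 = (k - 2)*(k^2 - 4) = (k - 2)^2*(k + 2)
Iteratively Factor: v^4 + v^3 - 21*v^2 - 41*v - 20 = (v + 1)*(v^3 - 21*v - 20) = (v - 5)*(v + 1)*(v^2 + 5*v + 4) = (v - 5)*(v + 1)^2*(v + 4)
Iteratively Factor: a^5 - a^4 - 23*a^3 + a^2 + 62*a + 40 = (a + 1)*(a^4 - 2*a^3 - 21*a^2 + 22*a + 40) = (a - 2)*(a + 1)*(a^3 - 21*a - 20) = (a - 5)*(a - 2)*(a + 1)*(a^2 + 5*a + 4) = (a - 5)*(a - 2)*(a + 1)*(a + 4)*(a + 1)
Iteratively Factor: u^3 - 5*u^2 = (u)*(u^2 - 5*u) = u*(u - 5)*(u)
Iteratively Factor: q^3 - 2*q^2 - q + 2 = (q + 1)*(q^2 - 3*q + 2) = (q - 1)*(q + 1)*(q - 2)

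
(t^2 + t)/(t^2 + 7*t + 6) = t/(t + 6)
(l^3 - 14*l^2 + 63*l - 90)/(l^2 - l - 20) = (l^2 - 9*l + 18)/(l + 4)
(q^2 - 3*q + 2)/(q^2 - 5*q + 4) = (q - 2)/(q - 4)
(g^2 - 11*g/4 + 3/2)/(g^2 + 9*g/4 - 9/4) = (g - 2)/(g + 3)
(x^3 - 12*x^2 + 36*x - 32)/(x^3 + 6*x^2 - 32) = (x^2 - 10*x + 16)/(x^2 + 8*x + 16)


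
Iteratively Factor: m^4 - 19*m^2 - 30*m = (m + 3)*(m^3 - 3*m^2 - 10*m) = m*(m + 3)*(m^2 - 3*m - 10) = m*(m + 2)*(m + 3)*(m - 5)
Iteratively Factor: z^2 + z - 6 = (z - 2)*(z + 3)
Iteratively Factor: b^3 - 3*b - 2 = (b + 1)*(b^2 - b - 2) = (b - 2)*(b + 1)*(b + 1)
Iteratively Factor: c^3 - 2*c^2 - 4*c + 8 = (c - 2)*(c^2 - 4) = (c - 2)^2*(c + 2)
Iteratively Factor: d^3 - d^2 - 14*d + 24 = (d - 3)*(d^2 + 2*d - 8) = (d - 3)*(d + 4)*(d - 2)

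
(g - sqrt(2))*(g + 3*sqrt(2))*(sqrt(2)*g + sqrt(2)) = sqrt(2)*g^3 + sqrt(2)*g^2 + 4*g^2 - 6*sqrt(2)*g + 4*g - 6*sqrt(2)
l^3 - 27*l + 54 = (l - 3)^2*(l + 6)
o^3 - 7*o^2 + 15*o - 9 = (o - 3)^2*(o - 1)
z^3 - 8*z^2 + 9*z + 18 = (z - 6)*(z - 3)*(z + 1)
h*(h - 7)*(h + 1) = h^3 - 6*h^2 - 7*h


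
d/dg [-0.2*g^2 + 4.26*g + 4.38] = 4.26 - 0.4*g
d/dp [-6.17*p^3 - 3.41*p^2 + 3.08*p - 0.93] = -18.51*p^2 - 6.82*p + 3.08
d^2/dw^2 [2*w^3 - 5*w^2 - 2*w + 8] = 12*w - 10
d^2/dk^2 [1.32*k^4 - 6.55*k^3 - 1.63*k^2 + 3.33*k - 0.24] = 15.84*k^2 - 39.3*k - 3.26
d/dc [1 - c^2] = -2*c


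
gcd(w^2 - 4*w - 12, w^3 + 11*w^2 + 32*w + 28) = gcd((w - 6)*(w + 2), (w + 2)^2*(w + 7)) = w + 2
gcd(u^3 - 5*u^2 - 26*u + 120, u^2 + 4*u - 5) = u + 5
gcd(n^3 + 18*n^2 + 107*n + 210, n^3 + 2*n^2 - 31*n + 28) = n + 7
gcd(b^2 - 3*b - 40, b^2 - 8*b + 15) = 1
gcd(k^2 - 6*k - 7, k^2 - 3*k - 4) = k + 1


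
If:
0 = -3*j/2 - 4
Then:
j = -8/3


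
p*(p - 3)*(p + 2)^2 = p^4 + p^3 - 8*p^2 - 12*p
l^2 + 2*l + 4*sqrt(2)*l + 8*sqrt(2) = (l + 2)*(l + 4*sqrt(2))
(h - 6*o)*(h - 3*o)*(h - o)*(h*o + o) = h^4*o - 10*h^3*o^2 + h^3*o + 27*h^2*o^3 - 10*h^2*o^2 - 18*h*o^4 + 27*h*o^3 - 18*o^4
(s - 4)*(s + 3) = s^2 - s - 12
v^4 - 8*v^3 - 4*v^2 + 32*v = v*(v - 8)*(v - 2)*(v + 2)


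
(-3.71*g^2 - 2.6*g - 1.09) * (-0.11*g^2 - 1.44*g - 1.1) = 0.4081*g^4 + 5.6284*g^3 + 7.9449*g^2 + 4.4296*g + 1.199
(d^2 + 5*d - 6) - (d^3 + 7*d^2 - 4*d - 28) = -d^3 - 6*d^2 + 9*d + 22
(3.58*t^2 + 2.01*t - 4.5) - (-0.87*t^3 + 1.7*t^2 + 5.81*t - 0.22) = 0.87*t^3 + 1.88*t^2 - 3.8*t - 4.28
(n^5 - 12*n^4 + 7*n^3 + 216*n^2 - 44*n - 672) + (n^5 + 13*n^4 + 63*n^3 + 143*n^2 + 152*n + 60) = 2*n^5 + n^4 + 70*n^3 + 359*n^2 + 108*n - 612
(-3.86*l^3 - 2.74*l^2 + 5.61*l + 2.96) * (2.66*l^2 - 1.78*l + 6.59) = -10.2676*l^5 - 0.417600000000001*l^4 - 5.6376*l^3 - 20.1688*l^2 + 31.7011*l + 19.5064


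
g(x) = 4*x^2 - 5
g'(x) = 8*x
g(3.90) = 55.84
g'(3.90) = 31.20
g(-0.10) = -4.96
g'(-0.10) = -0.80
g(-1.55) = 4.61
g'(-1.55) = -12.40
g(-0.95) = -1.39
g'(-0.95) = -7.60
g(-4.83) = 88.32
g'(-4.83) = -38.64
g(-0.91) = -1.69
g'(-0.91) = -7.28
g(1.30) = 1.76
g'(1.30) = 10.40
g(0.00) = -5.00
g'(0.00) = 0.00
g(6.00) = 139.00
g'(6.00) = 48.00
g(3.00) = 31.00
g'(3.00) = 24.00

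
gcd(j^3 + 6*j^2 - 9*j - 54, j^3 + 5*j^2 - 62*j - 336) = j + 6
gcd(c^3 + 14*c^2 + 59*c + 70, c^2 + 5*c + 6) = c + 2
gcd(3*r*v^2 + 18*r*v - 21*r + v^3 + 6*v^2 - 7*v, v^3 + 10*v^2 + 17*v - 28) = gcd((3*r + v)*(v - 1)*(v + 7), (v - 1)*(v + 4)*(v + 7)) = v^2 + 6*v - 7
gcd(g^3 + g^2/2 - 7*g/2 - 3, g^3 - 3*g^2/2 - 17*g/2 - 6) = g^2 + 5*g/2 + 3/2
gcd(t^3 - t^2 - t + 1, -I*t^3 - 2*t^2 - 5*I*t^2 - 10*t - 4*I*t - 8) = t + 1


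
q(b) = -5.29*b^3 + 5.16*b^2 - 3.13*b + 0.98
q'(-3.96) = -292.86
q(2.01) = -27.42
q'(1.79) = -35.51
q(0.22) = 0.48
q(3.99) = -265.39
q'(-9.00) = -1381.48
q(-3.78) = 372.25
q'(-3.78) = -268.90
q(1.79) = -18.43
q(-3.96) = 422.80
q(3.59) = -188.51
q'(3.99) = -214.61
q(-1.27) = 24.11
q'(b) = -15.87*b^2 + 10.32*b - 3.13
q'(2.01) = -46.50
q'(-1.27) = -41.83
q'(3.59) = -170.62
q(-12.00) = 9922.70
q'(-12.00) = -2412.25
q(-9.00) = 4303.52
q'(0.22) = -1.63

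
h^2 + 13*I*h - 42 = (h + 6*I)*(h + 7*I)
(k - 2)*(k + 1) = k^2 - k - 2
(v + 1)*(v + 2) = v^2 + 3*v + 2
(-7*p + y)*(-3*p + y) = 21*p^2 - 10*p*y + y^2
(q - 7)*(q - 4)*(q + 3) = q^3 - 8*q^2 - 5*q + 84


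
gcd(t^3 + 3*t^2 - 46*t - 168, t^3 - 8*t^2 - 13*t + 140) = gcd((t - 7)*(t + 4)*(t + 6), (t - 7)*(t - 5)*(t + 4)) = t^2 - 3*t - 28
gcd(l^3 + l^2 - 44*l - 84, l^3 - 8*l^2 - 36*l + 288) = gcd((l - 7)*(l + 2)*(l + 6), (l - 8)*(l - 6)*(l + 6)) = l + 6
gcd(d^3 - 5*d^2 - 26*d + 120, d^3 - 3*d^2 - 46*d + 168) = d^2 - 10*d + 24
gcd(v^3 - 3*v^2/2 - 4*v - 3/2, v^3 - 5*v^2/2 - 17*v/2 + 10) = 1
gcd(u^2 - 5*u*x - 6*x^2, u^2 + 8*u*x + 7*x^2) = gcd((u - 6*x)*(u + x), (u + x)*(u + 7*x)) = u + x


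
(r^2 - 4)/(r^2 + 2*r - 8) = (r + 2)/(r + 4)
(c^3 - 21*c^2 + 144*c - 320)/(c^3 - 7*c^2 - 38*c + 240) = (c - 8)/(c + 6)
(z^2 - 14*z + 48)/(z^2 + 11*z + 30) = (z^2 - 14*z + 48)/(z^2 + 11*z + 30)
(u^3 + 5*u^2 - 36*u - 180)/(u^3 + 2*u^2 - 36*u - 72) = (u + 5)/(u + 2)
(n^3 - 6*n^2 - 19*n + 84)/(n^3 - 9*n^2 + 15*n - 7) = (n^2 + n - 12)/(n^2 - 2*n + 1)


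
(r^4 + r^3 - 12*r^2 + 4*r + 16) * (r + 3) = r^5 + 4*r^4 - 9*r^3 - 32*r^2 + 28*r + 48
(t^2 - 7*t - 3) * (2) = 2*t^2 - 14*t - 6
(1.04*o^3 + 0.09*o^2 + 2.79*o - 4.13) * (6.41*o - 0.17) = 6.6664*o^4 + 0.4001*o^3 + 17.8686*o^2 - 26.9476*o + 0.7021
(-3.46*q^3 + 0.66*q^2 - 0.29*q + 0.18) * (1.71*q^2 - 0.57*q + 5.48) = -5.9166*q^5 + 3.1008*q^4 - 19.8329*q^3 + 4.0899*q^2 - 1.6918*q + 0.9864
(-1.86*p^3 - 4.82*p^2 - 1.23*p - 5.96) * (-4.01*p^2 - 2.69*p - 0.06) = 7.4586*p^5 + 24.3316*p^4 + 18.0097*p^3 + 27.4975*p^2 + 16.1062*p + 0.3576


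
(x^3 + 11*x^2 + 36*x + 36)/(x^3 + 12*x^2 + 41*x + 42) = (x + 6)/(x + 7)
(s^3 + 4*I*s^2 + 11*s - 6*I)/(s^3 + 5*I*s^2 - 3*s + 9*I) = (s^2 + 5*I*s + 6)/(s^2 + 6*I*s - 9)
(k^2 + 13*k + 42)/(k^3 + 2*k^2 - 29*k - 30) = (k + 7)/(k^2 - 4*k - 5)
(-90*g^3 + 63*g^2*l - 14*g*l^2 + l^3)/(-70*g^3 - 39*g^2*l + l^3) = (90*g^3 - 63*g^2*l + 14*g*l^2 - l^3)/(70*g^3 + 39*g^2*l - l^3)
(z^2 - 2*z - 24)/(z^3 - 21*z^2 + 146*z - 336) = (z + 4)/(z^2 - 15*z + 56)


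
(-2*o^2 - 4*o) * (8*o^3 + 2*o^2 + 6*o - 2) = -16*o^5 - 36*o^4 - 20*o^3 - 20*o^2 + 8*o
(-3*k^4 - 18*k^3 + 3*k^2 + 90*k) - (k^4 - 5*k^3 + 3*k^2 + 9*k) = -4*k^4 - 13*k^3 + 81*k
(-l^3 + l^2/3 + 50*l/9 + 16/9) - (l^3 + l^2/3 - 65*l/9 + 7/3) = -2*l^3 + 115*l/9 - 5/9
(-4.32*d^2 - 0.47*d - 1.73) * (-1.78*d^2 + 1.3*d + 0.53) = 7.6896*d^4 - 4.7794*d^3 + 0.1788*d^2 - 2.4981*d - 0.9169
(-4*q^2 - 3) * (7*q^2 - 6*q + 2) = -28*q^4 + 24*q^3 - 29*q^2 + 18*q - 6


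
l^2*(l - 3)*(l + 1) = l^4 - 2*l^3 - 3*l^2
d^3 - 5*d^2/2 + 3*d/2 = d*(d - 3/2)*(d - 1)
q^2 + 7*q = q*(q + 7)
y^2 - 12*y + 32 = (y - 8)*(y - 4)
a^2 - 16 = (a - 4)*(a + 4)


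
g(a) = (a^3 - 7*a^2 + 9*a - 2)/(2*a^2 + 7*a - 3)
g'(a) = (-4*a - 7)*(a^3 - 7*a^2 + 9*a - 2)/(2*a^2 + 7*a - 3)^2 + (3*a^2 - 14*a + 9)/(2*a^2 + 7*a - 3) = (2*a^4 + 14*a^3 - 76*a^2 + 50*a - 13)/(4*a^4 + 28*a^3 + 37*a^2 - 42*a + 9)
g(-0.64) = 1.63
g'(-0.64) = -1.79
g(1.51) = -0.08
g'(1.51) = -0.35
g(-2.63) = 12.18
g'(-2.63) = -14.45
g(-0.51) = 1.41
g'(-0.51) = -1.64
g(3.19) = -0.30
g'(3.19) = 0.02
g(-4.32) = -61.73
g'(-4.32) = -124.63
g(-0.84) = 2.02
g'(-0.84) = -2.08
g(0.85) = 0.27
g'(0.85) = -0.82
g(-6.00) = -19.41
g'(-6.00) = -4.78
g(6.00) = 0.14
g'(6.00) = 0.26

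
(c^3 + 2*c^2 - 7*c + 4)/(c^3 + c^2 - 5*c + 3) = (c + 4)/(c + 3)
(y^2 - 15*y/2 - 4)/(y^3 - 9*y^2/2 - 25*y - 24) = (2*y + 1)/(2*y^2 + 7*y + 6)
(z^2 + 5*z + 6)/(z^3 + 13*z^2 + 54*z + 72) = (z + 2)/(z^2 + 10*z + 24)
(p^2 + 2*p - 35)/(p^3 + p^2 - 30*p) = (p + 7)/(p*(p + 6))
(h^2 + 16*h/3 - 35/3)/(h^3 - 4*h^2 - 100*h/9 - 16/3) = 3*(-3*h^2 - 16*h + 35)/(-9*h^3 + 36*h^2 + 100*h + 48)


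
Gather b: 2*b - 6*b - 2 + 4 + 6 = 8 - 4*b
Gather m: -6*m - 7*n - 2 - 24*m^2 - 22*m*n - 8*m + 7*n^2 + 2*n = -24*m^2 + m*(-22*n - 14) + 7*n^2 - 5*n - 2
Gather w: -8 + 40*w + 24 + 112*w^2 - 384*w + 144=112*w^2 - 344*w + 160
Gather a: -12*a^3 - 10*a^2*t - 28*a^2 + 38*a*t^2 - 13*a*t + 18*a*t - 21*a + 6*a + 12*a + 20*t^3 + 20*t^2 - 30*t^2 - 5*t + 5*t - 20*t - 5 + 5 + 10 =-12*a^3 + a^2*(-10*t - 28) + a*(38*t^2 + 5*t - 3) + 20*t^3 - 10*t^2 - 20*t + 10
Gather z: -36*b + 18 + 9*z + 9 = -36*b + 9*z + 27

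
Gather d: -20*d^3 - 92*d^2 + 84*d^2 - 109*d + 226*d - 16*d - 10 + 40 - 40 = -20*d^3 - 8*d^2 + 101*d - 10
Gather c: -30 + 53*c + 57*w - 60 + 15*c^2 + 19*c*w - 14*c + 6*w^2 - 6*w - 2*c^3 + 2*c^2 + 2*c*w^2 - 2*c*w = -2*c^3 + 17*c^2 + c*(2*w^2 + 17*w + 39) + 6*w^2 + 51*w - 90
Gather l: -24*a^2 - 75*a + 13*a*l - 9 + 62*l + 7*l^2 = -24*a^2 - 75*a + 7*l^2 + l*(13*a + 62) - 9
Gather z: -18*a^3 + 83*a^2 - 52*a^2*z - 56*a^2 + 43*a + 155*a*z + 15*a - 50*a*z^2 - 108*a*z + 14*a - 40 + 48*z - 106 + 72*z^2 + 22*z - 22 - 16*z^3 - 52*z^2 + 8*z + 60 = -18*a^3 + 27*a^2 + 72*a - 16*z^3 + z^2*(20 - 50*a) + z*(-52*a^2 + 47*a + 78) - 108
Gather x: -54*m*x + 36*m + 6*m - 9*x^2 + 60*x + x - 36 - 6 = 42*m - 9*x^2 + x*(61 - 54*m) - 42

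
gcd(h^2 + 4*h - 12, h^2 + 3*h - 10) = h - 2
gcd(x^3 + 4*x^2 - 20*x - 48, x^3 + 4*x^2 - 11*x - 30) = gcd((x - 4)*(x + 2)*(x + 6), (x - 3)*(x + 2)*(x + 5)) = x + 2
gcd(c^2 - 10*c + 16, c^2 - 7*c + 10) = c - 2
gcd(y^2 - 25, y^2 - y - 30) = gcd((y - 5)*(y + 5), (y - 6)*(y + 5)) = y + 5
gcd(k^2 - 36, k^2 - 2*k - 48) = k + 6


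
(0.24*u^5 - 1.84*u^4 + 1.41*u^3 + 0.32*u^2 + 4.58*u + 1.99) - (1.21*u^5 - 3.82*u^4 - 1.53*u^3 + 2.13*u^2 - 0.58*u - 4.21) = -0.97*u^5 + 1.98*u^4 + 2.94*u^3 - 1.81*u^2 + 5.16*u + 6.2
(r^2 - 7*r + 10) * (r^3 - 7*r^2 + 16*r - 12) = r^5 - 14*r^4 + 75*r^3 - 194*r^2 + 244*r - 120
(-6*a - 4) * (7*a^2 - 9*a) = -42*a^3 + 26*a^2 + 36*a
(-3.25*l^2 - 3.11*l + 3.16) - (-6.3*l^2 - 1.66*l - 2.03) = 3.05*l^2 - 1.45*l + 5.19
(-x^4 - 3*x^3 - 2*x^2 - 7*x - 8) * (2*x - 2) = -2*x^5 - 4*x^4 + 2*x^3 - 10*x^2 - 2*x + 16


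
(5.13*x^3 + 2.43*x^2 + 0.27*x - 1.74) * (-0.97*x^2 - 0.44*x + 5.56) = -4.9761*x^5 - 4.6143*x^4 + 27.1917*x^3 + 15.0798*x^2 + 2.2668*x - 9.6744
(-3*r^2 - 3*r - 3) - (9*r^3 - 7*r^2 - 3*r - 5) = -9*r^3 + 4*r^2 + 2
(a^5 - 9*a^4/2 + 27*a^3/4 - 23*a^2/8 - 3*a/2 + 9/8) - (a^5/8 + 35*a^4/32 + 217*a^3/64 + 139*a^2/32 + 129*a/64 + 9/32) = 7*a^5/8 - 179*a^4/32 + 215*a^3/64 - 231*a^2/32 - 225*a/64 + 27/32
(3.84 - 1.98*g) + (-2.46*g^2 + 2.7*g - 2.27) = -2.46*g^2 + 0.72*g + 1.57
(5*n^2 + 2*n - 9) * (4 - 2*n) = -10*n^3 + 16*n^2 + 26*n - 36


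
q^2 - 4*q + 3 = (q - 3)*(q - 1)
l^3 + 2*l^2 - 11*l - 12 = (l - 3)*(l + 1)*(l + 4)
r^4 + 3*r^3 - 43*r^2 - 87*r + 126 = (r - 6)*(r - 1)*(r + 3)*(r + 7)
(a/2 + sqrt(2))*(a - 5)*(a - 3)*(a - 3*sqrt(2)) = a^4/2 - 4*a^3 - sqrt(2)*a^3/2 + 3*a^2/2 + 4*sqrt(2)*a^2 - 15*sqrt(2)*a/2 + 48*a - 90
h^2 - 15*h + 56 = (h - 8)*(h - 7)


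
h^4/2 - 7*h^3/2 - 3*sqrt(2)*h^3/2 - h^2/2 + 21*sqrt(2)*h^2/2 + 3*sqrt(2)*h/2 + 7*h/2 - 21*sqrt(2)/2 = (h/2 + 1/2)*(h - 7)*(h - 1)*(h - 3*sqrt(2))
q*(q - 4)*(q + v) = q^3 + q^2*v - 4*q^2 - 4*q*v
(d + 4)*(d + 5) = d^2 + 9*d + 20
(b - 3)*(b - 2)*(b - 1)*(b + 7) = b^4 + b^3 - 31*b^2 + 71*b - 42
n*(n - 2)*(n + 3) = n^3 + n^2 - 6*n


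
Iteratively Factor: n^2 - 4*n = (n - 4)*(n)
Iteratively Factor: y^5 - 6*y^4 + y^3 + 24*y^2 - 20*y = (y - 5)*(y^4 - y^3 - 4*y^2 + 4*y) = (y - 5)*(y - 2)*(y^3 + y^2 - 2*y) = y*(y - 5)*(y - 2)*(y^2 + y - 2) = y*(y - 5)*(y - 2)*(y - 1)*(y + 2)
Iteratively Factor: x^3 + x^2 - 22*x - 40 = (x - 5)*(x^2 + 6*x + 8) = (x - 5)*(x + 4)*(x + 2)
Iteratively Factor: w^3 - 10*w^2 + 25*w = (w)*(w^2 - 10*w + 25) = w*(w - 5)*(w - 5)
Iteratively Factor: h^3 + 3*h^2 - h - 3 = (h + 3)*(h^2 - 1) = (h - 1)*(h + 3)*(h + 1)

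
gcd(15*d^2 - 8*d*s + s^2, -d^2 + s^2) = 1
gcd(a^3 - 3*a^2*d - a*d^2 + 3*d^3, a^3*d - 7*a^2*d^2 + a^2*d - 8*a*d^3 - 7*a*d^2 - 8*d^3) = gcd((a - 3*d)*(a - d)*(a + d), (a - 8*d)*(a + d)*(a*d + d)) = a + d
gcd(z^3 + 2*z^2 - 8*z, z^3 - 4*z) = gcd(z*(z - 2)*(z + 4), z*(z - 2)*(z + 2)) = z^2 - 2*z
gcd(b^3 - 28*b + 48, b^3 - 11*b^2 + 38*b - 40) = b^2 - 6*b + 8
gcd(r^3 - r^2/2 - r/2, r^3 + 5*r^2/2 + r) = r^2 + r/2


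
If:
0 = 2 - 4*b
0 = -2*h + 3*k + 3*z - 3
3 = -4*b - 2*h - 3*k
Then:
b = 1/2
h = 3*z/4 - 2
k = -z/2 - 1/3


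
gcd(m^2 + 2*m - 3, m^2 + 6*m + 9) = m + 3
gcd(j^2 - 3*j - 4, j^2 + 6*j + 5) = j + 1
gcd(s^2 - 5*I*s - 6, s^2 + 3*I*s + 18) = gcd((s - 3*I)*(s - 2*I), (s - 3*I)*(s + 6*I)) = s - 3*I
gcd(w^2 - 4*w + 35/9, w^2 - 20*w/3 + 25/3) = w - 5/3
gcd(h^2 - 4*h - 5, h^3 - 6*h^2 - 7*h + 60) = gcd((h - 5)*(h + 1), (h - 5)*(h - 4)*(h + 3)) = h - 5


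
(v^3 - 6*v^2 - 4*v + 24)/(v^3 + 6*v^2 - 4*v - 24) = (v - 6)/(v + 6)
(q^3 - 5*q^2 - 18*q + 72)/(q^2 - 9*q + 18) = q + 4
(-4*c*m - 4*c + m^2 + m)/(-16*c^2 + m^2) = (m + 1)/(4*c + m)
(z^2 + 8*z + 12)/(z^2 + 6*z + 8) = (z + 6)/(z + 4)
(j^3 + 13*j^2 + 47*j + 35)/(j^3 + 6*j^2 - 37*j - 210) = (j + 1)/(j - 6)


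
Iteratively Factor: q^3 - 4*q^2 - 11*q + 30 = (q + 3)*(q^2 - 7*q + 10) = (q - 2)*(q + 3)*(q - 5)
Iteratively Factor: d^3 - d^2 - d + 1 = (d - 1)*(d^2 - 1) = (d - 1)^2*(d + 1)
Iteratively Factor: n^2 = (n)*(n)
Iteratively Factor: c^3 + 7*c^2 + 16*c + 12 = (c + 2)*(c^2 + 5*c + 6) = (c + 2)*(c + 3)*(c + 2)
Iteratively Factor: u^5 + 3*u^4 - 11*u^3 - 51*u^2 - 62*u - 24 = (u + 1)*(u^4 + 2*u^3 - 13*u^2 - 38*u - 24) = (u + 1)*(u + 3)*(u^3 - u^2 - 10*u - 8) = (u - 4)*(u + 1)*(u + 3)*(u^2 + 3*u + 2) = (u - 4)*(u + 1)^2*(u + 3)*(u + 2)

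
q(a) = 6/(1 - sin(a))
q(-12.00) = 12.95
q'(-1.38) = 0.29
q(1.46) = 978.53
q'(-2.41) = -1.60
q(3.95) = 3.48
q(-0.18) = 5.09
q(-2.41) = 3.60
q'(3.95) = -1.40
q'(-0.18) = 4.25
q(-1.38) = 3.03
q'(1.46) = 17645.54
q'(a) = 6*cos(a)/(1 - sin(a))^2 = 6*cos(a)/(sin(a) - 1)^2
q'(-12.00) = 23.58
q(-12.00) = 12.95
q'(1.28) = 975.96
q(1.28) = 142.91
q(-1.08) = 3.19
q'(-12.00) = 23.58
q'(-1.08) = 0.80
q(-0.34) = 4.50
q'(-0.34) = 3.18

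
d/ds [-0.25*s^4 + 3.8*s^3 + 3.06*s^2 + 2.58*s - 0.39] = -1.0*s^3 + 11.4*s^2 + 6.12*s + 2.58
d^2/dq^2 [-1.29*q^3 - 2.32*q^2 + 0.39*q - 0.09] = -7.74*q - 4.64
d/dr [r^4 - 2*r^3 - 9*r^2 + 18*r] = 4*r^3 - 6*r^2 - 18*r + 18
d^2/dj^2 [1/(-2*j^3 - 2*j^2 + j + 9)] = 2*(2*(3*j + 1)*(2*j^3 + 2*j^2 - j - 9) - (6*j^2 + 4*j - 1)^2)/(2*j^3 + 2*j^2 - j - 9)^3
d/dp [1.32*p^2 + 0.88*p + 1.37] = 2.64*p + 0.88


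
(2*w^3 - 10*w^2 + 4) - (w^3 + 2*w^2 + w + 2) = w^3 - 12*w^2 - w + 2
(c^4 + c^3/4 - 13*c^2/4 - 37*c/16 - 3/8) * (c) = c^5 + c^4/4 - 13*c^3/4 - 37*c^2/16 - 3*c/8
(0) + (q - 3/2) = q - 3/2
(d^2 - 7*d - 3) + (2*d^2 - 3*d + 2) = 3*d^2 - 10*d - 1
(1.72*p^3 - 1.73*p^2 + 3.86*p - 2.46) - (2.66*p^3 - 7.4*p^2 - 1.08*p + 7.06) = -0.94*p^3 + 5.67*p^2 + 4.94*p - 9.52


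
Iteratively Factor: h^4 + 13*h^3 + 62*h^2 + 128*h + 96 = (h + 3)*(h^3 + 10*h^2 + 32*h + 32) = (h + 3)*(h + 4)*(h^2 + 6*h + 8) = (h + 3)*(h + 4)^2*(h + 2)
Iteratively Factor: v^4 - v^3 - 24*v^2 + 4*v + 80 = (v - 5)*(v^3 + 4*v^2 - 4*v - 16) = (v - 5)*(v + 2)*(v^2 + 2*v - 8) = (v - 5)*(v + 2)*(v + 4)*(v - 2)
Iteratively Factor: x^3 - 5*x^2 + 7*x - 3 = (x - 1)*(x^2 - 4*x + 3) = (x - 1)^2*(x - 3)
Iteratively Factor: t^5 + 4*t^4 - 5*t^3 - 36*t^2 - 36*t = (t + 2)*(t^4 + 2*t^3 - 9*t^2 - 18*t) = (t + 2)*(t + 3)*(t^3 - t^2 - 6*t) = (t - 3)*(t + 2)*(t + 3)*(t^2 + 2*t) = t*(t - 3)*(t + 2)*(t + 3)*(t + 2)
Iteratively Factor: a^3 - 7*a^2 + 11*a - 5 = (a - 1)*(a^2 - 6*a + 5) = (a - 1)^2*(a - 5)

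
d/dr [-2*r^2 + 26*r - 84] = 26 - 4*r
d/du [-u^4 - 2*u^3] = u^2*(-4*u - 6)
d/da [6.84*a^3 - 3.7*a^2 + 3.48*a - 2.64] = 20.52*a^2 - 7.4*a + 3.48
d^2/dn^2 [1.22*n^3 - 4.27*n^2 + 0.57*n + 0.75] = 7.32*n - 8.54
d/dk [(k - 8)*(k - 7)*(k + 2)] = 3*k^2 - 26*k + 26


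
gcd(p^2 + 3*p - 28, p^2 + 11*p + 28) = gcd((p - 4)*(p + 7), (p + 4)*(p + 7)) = p + 7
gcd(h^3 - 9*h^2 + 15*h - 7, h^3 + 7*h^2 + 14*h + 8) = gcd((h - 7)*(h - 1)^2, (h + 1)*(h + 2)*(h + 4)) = 1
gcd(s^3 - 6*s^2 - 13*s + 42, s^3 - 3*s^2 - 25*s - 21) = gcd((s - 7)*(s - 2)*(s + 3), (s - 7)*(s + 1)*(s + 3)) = s^2 - 4*s - 21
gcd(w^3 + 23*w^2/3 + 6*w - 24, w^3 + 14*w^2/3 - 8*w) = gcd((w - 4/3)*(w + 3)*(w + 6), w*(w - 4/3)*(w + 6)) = w^2 + 14*w/3 - 8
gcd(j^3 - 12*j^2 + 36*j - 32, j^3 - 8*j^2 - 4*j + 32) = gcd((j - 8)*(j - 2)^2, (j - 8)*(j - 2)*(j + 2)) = j^2 - 10*j + 16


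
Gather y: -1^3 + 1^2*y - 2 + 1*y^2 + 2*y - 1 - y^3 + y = -y^3 + y^2 + 4*y - 4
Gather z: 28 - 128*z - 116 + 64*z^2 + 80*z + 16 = 64*z^2 - 48*z - 72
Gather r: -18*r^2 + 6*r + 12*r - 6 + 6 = -18*r^2 + 18*r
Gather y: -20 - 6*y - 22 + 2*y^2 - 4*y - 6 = 2*y^2 - 10*y - 48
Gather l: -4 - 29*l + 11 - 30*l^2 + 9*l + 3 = -30*l^2 - 20*l + 10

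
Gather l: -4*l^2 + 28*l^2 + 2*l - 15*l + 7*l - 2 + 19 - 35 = 24*l^2 - 6*l - 18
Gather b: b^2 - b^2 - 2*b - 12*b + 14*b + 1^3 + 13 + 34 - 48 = 0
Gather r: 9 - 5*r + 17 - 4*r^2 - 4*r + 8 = -4*r^2 - 9*r + 34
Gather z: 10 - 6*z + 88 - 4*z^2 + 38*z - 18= -4*z^2 + 32*z + 80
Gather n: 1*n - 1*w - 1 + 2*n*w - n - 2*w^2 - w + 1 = 2*n*w - 2*w^2 - 2*w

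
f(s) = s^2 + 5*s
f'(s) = 2*s + 5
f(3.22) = 26.47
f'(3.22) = 11.44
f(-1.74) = -5.67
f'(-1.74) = 1.52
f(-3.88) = -4.35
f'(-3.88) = -2.76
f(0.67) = 3.80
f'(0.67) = 6.34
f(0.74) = 4.25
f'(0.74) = 6.48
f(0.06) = 0.30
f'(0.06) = 5.12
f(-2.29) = -6.21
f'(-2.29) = 0.42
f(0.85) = 4.97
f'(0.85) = 6.70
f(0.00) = 0.00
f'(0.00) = 5.00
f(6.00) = 66.00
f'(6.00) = 17.00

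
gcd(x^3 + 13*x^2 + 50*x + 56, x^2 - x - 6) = x + 2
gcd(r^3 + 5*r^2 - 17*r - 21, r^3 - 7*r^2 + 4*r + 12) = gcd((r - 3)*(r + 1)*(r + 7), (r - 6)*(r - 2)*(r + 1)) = r + 1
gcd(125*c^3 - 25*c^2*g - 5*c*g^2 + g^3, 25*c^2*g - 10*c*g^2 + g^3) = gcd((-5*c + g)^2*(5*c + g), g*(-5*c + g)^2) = 25*c^2 - 10*c*g + g^2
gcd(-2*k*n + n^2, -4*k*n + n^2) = n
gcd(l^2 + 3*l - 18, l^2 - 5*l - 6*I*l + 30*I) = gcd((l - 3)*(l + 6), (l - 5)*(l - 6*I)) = 1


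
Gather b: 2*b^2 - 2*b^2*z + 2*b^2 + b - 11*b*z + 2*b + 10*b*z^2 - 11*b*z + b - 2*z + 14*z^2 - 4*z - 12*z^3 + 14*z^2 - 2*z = b^2*(4 - 2*z) + b*(10*z^2 - 22*z + 4) - 12*z^3 + 28*z^2 - 8*z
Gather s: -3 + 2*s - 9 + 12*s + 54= 14*s + 42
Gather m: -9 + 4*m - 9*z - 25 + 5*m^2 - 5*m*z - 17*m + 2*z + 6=5*m^2 + m*(-5*z - 13) - 7*z - 28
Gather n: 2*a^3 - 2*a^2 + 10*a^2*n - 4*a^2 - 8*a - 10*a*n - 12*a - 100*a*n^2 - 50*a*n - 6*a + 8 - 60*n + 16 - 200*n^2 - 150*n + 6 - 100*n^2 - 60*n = 2*a^3 - 6*a^2 - 26*a + n^2*(-100*a - 300) + n*(10*a^2 - 60*a - 270) + 30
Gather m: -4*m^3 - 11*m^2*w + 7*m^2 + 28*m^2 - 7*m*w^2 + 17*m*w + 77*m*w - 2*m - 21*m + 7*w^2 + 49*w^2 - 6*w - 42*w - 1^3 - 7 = -4*m^3 + m^2*(35 - 11*w) + m*(-7*w^2 + 94*w - 23) + 56*w^2 - 48*w - 8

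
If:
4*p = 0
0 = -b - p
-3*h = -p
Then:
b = 0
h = 0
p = 0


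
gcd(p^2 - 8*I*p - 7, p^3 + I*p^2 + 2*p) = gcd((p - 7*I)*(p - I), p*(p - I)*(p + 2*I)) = p - I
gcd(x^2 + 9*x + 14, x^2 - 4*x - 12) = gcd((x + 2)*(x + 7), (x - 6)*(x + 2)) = x + 2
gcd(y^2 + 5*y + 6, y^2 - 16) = 1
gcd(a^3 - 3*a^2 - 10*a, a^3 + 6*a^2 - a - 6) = 1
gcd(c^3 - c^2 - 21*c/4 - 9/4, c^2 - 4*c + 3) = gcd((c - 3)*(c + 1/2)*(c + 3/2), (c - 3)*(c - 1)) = c - 3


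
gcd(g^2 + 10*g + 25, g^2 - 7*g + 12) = 1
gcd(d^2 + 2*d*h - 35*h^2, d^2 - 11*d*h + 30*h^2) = d - 5*h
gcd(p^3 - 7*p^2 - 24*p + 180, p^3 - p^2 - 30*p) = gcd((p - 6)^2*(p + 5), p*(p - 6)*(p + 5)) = p^2 - p - 30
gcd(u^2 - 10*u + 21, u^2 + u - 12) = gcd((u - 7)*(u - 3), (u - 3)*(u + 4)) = u - 3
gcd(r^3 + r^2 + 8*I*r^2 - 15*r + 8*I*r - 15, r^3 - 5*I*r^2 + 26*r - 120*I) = r + 5*I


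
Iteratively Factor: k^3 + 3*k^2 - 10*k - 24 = (k + 4)*(k^2 - k - 6) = (k - 3)*(k + 4)*(k + 2)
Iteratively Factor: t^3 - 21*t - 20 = (t + 4)*(t^2 - 4*t - 5) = (t + 1)*(t + 4)*(t - 5)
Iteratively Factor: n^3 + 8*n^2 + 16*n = (n + 4)*(n^2 + 4*n) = n*(n + 4)*(n + 4)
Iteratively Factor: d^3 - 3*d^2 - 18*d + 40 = (d + 4)*(d^2 - 7*d + 10) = (d - 2)*(d + 4)*(d - 5)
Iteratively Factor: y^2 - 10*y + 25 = (y - 5)*(y - 5)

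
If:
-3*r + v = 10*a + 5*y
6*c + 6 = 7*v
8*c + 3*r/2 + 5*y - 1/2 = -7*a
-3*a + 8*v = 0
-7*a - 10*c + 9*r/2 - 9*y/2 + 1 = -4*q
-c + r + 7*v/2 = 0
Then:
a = 16/5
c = 2/5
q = 313/50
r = -19/5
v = 6/5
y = -97/25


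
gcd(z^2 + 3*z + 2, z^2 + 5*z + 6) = z + 2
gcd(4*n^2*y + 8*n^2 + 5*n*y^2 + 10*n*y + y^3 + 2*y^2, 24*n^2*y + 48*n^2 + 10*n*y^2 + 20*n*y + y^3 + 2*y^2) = 4*n*y + 8*n + y^2 + 2*y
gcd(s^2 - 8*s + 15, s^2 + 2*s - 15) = s - 3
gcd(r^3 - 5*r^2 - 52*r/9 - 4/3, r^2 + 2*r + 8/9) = r + 2/3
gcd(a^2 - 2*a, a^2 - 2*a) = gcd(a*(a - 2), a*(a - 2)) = a^2 - 2*a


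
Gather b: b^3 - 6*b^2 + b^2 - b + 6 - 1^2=b^3 - 5*b^2 - b + 5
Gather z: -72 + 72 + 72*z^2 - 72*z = 72*z^2 - 72*z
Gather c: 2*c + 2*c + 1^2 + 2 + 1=4*c + 4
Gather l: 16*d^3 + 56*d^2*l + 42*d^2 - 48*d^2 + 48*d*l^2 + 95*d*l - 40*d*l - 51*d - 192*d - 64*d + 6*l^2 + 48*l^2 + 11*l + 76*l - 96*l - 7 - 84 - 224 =16*d^3 - 6*d^2 - 307*d + l^2*(48*d + 54) + l*(56*d^2 + 55*d - 9) - 315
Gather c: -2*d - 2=-2*d - 2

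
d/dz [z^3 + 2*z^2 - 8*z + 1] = 3*z^2 + 4*z - 8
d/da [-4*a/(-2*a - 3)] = 12/(2*a + 3)^2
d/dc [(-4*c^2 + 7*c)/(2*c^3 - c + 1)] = (c*(4*c - 7)*(6*c^2 - 1) + (7 - 8*c)*(2*c^3 - c + 1))/(2*c^3 - c + 1)^2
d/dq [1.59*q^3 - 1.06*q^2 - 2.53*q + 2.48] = 4.77*q^2 - 2.12*q - 2.53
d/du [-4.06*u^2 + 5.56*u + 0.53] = 5.56 - 8.12*u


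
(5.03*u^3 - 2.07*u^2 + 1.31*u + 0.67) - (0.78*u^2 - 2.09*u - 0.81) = 5.03*u^3 - 2.85*u^2 + 3.4*u + 1.48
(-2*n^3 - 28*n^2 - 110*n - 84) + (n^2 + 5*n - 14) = -2*n^3 - 27*n^2 - 105*n - 98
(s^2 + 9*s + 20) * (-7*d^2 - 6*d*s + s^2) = -7*d^2*s^2 - 63*d^2*s - 140*d^2 - 6*d*s^3 - 54*d*s^2 - 120*d*s + s^4 + 9*s^3 + 20*s^2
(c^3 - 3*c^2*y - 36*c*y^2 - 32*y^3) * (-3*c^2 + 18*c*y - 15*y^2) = -3*c^5 + 27*c^4*y + 39*c^3*y^2 - 507*c^2*y^3 - 36*c*y^4 + 480*y^5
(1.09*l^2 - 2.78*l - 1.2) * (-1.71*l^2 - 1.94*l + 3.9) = -1.8639*l^4 + 2.6392*l^3 + 11.6962*l^2 - 8.514*l - 4.68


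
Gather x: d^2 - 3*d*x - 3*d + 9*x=d^2 - 3*d + x*(9 - 3*d)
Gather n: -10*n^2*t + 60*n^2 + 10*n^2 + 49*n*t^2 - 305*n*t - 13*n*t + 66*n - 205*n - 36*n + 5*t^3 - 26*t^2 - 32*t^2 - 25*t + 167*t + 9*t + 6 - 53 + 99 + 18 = n^2*(70 - 10*t) + n*(49*t^2 - 318*t - 175) + 5*t^3 - 58*t^2 + 151*t + 70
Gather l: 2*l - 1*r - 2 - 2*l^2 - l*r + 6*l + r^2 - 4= -2*l^2 + l*(8 - r) + r^2 - r - 6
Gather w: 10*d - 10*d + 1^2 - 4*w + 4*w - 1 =0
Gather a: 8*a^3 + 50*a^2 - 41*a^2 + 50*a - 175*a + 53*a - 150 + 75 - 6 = 8*a^3 + 9*a^2 - 72*a - 81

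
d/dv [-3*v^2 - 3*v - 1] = -6*v - 3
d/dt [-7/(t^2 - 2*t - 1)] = 14*(t - 1)/(-t^2 + 2*t + 1)^2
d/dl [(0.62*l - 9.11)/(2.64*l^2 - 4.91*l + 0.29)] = (-1.6368*l^2 + 48.1008*l - 44.5503)/(6.9696*l^4 - 25.9248*l^3 + 25.6393*l^2 - 2.8478*l + 0.0841)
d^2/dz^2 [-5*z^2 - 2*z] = -10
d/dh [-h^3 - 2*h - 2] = -3*h^2 - 2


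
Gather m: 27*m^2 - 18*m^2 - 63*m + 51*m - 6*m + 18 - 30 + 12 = 9*m^2 - 18*m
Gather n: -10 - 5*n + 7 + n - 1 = -4*n - 4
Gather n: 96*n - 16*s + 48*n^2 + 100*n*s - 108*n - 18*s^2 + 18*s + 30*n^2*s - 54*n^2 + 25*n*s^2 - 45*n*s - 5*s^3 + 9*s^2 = n^2*(30*s - 6) + n*(25*s^2 + 55*s - 12) - 5*s^3 - 9*s^2 + 2*s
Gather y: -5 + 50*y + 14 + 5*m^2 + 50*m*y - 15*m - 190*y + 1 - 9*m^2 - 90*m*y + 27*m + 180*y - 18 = -4*m^2 + 12*m + y*(40 - 40*m) - 8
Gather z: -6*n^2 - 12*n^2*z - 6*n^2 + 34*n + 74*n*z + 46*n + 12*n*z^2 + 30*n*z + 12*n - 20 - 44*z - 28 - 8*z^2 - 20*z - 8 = -12*n^2 + 92*n + z^2*(12*n - 8) + z*(-12*n^2 + 104*n - 64) - 56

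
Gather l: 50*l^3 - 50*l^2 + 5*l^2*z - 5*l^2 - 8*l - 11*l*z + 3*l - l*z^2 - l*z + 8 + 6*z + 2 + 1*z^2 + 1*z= 50*l^3 + l^2*(5*z - 55) + l*(-z^2 - 12*z - 5) + z^2 + 7*z + 10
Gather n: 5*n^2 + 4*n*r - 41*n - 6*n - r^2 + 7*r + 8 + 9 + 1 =5*n^2 + n*(4*r - 47) - r^2 + 7*r + 18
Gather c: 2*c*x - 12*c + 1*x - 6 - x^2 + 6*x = c*(2*x - 12) - x^2 + 7*x - 6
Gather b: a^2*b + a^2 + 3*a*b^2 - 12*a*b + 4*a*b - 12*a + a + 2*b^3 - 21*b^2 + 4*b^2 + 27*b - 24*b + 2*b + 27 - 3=a^2 - 11*a + 2*b^3 + b^2*(3*a - 17) + b*(a^2 - 8*a + 5) + 24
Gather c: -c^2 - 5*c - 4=-c^2 - 5*c - 4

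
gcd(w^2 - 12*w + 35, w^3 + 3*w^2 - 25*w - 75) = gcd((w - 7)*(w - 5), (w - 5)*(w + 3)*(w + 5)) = w - 5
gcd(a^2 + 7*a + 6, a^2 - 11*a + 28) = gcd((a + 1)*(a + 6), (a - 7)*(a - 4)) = 1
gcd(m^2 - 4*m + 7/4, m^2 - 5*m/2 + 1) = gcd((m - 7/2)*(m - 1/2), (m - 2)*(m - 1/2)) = m - 1/2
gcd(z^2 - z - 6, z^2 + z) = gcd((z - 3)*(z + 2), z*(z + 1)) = 1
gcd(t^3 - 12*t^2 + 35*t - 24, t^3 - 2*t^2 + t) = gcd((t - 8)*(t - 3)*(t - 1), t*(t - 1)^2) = t - 1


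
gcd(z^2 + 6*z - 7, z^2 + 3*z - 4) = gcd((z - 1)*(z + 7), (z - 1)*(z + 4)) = z - 1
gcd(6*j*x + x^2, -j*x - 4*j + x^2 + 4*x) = 1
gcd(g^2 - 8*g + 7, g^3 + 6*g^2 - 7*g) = g - 1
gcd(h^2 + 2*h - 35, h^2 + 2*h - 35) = h^2 + 2*h - 35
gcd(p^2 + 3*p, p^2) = p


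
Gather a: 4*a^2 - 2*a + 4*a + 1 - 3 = 4*a^2 + 2*a - 2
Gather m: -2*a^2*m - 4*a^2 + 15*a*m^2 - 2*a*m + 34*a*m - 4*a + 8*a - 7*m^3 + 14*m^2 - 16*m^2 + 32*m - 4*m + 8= -4*a^2 + 4*a - 7*m^3 + m^2*(15*a - 2) + m*(-2*a^2 + 32*a + 28) + 8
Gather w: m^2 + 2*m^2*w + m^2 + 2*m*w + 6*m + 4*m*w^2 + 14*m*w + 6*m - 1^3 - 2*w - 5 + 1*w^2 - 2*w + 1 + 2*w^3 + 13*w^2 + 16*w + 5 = 2*m^2 + 12*m + 2*w^3 + w^2*(4*m + 14) + w*(2*m^2 + 16*m + 12)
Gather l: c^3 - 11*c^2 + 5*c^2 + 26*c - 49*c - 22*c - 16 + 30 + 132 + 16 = c^3 - 6*c^2 - 45*c + 162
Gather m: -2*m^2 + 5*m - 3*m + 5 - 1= -2*m^2 + 2*m + 4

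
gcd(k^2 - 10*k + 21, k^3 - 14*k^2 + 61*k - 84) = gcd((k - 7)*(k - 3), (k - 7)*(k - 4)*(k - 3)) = k^2 - 10*k + 21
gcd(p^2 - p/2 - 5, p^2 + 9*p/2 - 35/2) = p - 5/2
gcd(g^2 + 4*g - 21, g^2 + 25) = 1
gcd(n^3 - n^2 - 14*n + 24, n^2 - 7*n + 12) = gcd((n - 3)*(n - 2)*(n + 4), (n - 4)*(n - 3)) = n - 3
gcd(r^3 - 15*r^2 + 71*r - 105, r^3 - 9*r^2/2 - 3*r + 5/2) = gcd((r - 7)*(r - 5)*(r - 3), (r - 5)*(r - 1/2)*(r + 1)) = r - 5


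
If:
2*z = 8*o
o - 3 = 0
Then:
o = 3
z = 12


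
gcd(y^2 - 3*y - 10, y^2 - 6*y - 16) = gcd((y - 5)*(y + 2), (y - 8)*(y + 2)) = y + 2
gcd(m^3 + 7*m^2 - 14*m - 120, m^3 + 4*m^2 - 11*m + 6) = m + 6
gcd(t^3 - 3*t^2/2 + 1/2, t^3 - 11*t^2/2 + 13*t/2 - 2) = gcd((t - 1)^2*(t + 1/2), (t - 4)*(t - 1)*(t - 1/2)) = t - 1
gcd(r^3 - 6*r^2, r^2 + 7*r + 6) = 1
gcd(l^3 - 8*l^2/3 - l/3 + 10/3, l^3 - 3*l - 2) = l^2 - l - 2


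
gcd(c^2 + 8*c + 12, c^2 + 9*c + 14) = c + 2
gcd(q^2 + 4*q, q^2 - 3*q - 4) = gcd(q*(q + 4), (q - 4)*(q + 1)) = 1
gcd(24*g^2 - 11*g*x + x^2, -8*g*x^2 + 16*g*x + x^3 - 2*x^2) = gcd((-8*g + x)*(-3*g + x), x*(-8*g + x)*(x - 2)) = -8*g + x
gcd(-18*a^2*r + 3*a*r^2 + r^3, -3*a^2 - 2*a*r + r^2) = -3*a + r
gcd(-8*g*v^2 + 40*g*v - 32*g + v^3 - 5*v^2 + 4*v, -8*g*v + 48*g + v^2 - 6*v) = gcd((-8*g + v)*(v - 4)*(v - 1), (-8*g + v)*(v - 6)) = -8*g + v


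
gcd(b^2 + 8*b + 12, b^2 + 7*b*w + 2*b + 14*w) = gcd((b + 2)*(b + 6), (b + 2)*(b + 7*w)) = b + 2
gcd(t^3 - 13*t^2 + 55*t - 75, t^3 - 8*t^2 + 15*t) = t^2 - 8*t + 15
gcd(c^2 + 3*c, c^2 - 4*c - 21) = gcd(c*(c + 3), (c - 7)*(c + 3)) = c + 3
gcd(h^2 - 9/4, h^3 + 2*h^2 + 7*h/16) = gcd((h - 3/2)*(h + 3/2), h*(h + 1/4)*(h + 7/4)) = 1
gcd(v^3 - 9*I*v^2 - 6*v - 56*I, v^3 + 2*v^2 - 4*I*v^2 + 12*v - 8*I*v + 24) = v + 2*I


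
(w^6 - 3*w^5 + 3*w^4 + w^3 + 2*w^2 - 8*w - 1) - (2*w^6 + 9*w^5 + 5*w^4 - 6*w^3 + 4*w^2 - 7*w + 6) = -w^6 - 12*w^5 - 2*w^4 + 7*w^3 - 2*w^2 - w - 7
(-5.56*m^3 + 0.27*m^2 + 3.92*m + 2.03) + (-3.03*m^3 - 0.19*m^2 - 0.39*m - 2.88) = -8.59*m^3 + 0.08*m^2 + 3.53*m - 0.85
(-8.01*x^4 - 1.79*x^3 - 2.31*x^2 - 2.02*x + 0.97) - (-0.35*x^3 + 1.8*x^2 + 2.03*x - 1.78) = -8.01*x^4 - 1.44*x^3 - 4.11*x^2 - 4.05*x + 2.75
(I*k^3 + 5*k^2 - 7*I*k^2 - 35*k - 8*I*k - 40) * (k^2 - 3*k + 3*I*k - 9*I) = I*k^5 + 2*k^4 - 10*I*k^4 - 20*k^3 + 28*I*k^3 + 26*k^2 - 126*I*k^2 + 48*k + 195*I*k + 360*I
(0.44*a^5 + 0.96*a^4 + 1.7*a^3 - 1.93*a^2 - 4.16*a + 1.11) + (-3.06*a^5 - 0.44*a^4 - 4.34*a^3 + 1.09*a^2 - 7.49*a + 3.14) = -2.62*a^5 + 0.52*a^4 - 2.64*a^3 - 0.84*a^2 - 11.65*a + 4.25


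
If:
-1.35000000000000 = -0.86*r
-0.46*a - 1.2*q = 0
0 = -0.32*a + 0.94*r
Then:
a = 4.61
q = -1.77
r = 1.57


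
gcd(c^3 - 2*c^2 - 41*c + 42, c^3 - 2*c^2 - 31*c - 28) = c - 7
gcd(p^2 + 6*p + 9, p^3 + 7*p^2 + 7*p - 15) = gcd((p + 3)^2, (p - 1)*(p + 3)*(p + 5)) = p + 3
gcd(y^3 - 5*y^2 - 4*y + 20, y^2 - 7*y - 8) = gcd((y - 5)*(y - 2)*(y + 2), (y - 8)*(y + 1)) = 1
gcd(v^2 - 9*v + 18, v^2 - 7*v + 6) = v - 6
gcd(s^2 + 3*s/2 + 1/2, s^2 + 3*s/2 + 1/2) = s^2 + 3*s/2 + 1/2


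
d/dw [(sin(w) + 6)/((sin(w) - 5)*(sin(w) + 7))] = (-12*sin(w) + cos(w)^2 - 48)*cos(w)/((sin(w) - 5)^2*(sin(w) + 7)^2)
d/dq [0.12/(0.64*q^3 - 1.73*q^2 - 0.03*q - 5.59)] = (-0.2304*q^2 + 0.4152*q + 0.0036)/(-0.64*q^3 + 1.73*q^2 + 0.03*q + 5.59)^2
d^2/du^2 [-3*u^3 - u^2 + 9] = -18*u - 2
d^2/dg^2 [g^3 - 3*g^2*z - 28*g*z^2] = 6*g - 6*z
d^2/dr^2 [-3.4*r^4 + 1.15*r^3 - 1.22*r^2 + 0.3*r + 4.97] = -40.8*r^2 + 6.9*r - 2.44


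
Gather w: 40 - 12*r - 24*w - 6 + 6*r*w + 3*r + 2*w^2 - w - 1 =-9*r + 2*w^2 + w*(6*r - 25) + 33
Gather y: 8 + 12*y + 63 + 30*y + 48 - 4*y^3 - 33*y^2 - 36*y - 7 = -4*y^3 - 33*y^2 + 6*y + 112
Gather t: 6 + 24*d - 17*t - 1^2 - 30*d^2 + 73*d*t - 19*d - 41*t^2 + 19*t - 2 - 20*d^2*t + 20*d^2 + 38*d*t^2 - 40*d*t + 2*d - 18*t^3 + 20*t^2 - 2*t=-10*d^2 + 7*d - 18*t^3 + t^2*(38*d - 21) + t*(-20*d^2 + 33*d) + 3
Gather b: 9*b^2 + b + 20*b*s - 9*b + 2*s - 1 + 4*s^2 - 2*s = 9*b^2 + b*(20*s - 8) + 4*s^2 - 1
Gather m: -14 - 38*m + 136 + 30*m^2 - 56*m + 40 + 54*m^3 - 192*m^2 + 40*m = 54*m^3 - 162*m^2 - 54*m + 162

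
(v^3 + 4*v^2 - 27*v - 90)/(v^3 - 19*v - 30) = (v + 6)/(v + 2)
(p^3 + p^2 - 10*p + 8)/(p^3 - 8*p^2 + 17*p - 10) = (p + 4)/(p - 5)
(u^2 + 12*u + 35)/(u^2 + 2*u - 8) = (u^2 + 12*u + 35)/(u^2 + 2*u - 8)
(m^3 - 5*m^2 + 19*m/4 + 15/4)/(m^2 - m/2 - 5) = (2*m^2 - 5*m - 3)/(2*(m + 2))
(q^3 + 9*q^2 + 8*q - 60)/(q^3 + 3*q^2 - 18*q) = (q^2 + 3*q - 10)/(q*(q - 3))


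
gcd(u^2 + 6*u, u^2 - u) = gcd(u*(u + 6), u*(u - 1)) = u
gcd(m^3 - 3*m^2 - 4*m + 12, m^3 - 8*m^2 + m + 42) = m^2 - m - 6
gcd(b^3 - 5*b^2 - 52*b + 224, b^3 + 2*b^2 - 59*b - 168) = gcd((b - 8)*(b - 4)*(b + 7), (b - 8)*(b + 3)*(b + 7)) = b^2 - b - 56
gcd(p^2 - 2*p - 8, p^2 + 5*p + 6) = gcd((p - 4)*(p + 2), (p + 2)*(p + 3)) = p + 2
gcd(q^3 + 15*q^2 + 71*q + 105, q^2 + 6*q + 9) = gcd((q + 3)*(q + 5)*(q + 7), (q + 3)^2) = q + 3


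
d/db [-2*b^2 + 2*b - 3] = 2 - 4*b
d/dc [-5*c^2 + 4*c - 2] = 4 - 10*c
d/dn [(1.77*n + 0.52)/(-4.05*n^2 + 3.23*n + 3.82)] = (7.1685*n^2 + 4.212*n + 5.0818)/(16.4025*n^4 - 26.163*n^3 - 20.5091*n^2 + 24.6772*n + 14.5924)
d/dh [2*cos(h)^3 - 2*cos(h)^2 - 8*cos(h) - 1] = 2*(-3*cos(h)^2 + 2*cos(h) + 4)*sin(h)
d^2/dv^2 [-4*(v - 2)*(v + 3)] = -8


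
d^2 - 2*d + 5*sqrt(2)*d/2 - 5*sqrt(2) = (d - 2)*(d + 5*sqrt(2)/2)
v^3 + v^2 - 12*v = v*(v - 3)*(v + 4)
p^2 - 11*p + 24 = (p - 8)*(p - 3)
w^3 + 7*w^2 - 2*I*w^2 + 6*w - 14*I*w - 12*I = (w + 1)*(w + 6)*(w - 2*I)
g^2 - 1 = (g - 1)*(g + 1)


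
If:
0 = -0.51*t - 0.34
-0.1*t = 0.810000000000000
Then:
No Solution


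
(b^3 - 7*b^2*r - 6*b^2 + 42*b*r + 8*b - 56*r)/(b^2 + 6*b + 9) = (b^3 - 7*b^2*r - 6*b^2 + 42*b*r + 8*b - 56*r)/(b^2 + 6*b + 9)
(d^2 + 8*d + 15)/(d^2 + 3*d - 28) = (d^2 + 8*d + 15)/(d^2 + 3*d - 28)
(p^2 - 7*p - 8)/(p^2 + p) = (p - 8)/p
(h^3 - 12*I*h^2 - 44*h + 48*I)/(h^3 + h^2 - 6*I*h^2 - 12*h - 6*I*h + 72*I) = (h^2 - 6*I*h - 8)/(h^2 + h - 12)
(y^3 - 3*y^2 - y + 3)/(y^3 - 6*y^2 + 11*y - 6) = (y + 1)/(y - 2)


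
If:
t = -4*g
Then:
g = -t/4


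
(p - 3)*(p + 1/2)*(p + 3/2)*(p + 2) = p^4 + p^3 - 29*p^2/4 - 51*p/4 - 9/2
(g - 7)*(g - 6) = g^2 - 13*g + 42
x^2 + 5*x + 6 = (x + 2)*(x + 3)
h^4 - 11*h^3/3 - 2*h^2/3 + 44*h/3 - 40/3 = (h - 2)^2*(h - 5/3)*(h + 2)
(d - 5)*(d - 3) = d^2 - 8*d + 15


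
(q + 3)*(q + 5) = q^2 + 8*q + 15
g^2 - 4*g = g*(g - 4)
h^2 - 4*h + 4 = (h - 2)^2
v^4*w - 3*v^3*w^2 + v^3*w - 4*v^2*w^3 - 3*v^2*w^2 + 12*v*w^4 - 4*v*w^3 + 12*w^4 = (v - 3*w)*(v - 2*w)*(v + 2*w)*(v*w + w)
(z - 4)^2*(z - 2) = z^3 - 10*z^2 + 32*z - 32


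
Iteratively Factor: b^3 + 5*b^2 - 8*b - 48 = (b - 3)*(b^2 + 8*b + 16) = (b - 3)*(b + 4)*(b + 4)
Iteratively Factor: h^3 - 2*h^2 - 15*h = (h)*(h^2 - 2*h - 15) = h*(h + 3)*(h - 5)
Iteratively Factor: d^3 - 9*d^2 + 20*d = (d)*(d^2 - 9*d + 20) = d*(d - 5)*(d - 4)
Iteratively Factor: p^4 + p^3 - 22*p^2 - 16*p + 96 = (p - 4)*(p^3 + 5*p^2 - 2*p - 24) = (p - 4)*(p + 3)*(p^2 + 2*p - 8) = (p - 4)*(p + 3)*(p + 4)*(p - 2)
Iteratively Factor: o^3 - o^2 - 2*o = (o - 2)*(o^2 + o) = o*(o - 2)*(o + 1)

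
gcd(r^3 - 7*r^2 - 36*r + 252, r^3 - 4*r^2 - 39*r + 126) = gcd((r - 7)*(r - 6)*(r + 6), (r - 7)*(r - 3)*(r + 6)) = r^2 - r - 42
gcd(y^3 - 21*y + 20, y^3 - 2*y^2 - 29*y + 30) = y^2 + 4*y - 5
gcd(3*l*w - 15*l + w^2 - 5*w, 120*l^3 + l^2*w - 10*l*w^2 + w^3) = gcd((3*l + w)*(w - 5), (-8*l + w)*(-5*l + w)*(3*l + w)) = 3*l + w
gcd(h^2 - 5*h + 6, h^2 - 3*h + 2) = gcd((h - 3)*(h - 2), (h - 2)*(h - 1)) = h - 2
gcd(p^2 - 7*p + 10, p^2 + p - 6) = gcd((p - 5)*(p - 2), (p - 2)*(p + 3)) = p - 2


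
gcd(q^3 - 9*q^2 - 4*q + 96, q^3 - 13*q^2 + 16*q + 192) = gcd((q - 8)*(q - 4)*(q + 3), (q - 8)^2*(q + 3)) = q^2 - 5*q - 24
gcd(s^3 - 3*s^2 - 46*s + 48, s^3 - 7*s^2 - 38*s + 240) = s^2 - 2*s - 48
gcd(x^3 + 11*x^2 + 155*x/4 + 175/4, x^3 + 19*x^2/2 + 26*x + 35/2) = x^2 + 17*x/2 + 35/2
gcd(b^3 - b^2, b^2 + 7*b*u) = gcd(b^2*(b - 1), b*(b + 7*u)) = b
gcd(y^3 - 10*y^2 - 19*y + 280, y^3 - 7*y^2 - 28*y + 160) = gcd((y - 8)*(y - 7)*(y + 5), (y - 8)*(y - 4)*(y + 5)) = y^2 - 3*y - 40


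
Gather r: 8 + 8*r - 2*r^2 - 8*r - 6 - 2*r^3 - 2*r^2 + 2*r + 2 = -2*r^3 - 4*r^2 + 2*r + 4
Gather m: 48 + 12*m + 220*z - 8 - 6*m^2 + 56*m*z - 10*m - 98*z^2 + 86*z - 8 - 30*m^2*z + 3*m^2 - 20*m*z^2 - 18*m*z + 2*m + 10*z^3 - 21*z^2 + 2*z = m^2*(-30*z - 3) + m*(-20*z^2 + 38*z + 4) + 10*z^3 - 119*z^2 + 308*z + 32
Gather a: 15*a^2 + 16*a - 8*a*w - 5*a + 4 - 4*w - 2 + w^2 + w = 15*a^2 + a*(11 - 8*w) + w^2 - 3*w + 2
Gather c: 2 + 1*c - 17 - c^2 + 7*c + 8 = -c^2 + 8*c - 7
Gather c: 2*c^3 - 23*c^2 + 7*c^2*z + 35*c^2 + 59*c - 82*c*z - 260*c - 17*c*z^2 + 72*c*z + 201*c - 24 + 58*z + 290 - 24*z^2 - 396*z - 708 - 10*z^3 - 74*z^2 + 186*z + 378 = 2*c^3 + c^2*(7*z + 12) + c*(-17*z^2 - 10*z) - 10*z^3 - 98*z^2 - 152*z - 64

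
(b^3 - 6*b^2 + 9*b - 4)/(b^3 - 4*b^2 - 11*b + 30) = (b^3 - 6*b^2 + 9*b - 4)/(b^3 - 4*b^2 - 11*b + 30)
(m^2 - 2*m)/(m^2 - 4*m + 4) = m/(m - 2)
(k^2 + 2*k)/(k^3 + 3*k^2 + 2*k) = 1/(k + 1)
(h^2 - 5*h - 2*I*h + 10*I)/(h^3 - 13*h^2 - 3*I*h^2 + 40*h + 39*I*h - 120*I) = (h - 2*I)/(h^2 - h*(8 + 3*I) + 24*I)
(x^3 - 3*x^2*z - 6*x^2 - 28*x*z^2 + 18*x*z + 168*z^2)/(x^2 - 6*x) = x - 3*z - 28*z^2/x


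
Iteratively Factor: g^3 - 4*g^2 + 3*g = (g - 3)*(g^2 - g) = (g - 3)*(g - 1)*(g)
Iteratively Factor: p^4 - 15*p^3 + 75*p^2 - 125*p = (p)*(p^3 - 15*p^2 + 75*p - 125) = p*(p - 5)*(p^2 - 10*p + 25) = p*(p - 5)^2*(p - 5)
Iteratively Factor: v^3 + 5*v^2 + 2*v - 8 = (v + 4)*(v^2 + v - 2) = (v + 2)*(v + 4)*(v - 1)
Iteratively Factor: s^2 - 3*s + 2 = (s - 2)*(s - 1)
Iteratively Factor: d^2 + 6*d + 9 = (d + 3)*(d + 3)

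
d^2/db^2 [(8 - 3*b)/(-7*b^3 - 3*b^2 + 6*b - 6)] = 6*(147*b^5 - 721*b^4 - 397*b^3 + 12*b^2 + 426*b - 12)/(343*b^9 + 441*b^8 - 693*b^7 + 153*b^6 + 1350*b^5 - 1026*b^4 - 108*b^3 + 972*b^2 - 648*b + 216)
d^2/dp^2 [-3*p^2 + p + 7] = -6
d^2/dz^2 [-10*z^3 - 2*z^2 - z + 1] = -60*z - 4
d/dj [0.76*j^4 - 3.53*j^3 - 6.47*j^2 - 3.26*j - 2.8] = 3.04*j^3 - 10.59*j^2 - 12.94*j - 3.26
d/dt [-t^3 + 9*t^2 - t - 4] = -3*t^2 + 18*t - 1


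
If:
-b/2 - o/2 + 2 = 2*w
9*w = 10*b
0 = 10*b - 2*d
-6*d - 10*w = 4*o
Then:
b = -24/29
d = -120/29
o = 740/87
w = -80/87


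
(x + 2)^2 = x^2 + 4*x + 4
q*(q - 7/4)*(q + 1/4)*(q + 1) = q^4 - q^3/2 - 31*q^2/16 - 7*q/16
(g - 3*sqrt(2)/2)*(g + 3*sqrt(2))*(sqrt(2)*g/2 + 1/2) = sqrt(2)*g^3/2 + 2*g^2 - 15*sqrt(2)*g/4 - 9/2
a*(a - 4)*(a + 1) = a^3 - 3*a^2 - 4*a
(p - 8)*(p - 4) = p^2 - 12*p + 32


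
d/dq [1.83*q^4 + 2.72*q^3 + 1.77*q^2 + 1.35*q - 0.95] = 7.32*q^3 + 8.16*q^2 + 3.54*q + 1.35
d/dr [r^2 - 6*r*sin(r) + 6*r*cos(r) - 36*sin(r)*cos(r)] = -6*sqrt(2)*r*sin(r + pi/4) + 2*r - 36*cos(2*r) + 6*sqrt(2)*cos(r + pi/4)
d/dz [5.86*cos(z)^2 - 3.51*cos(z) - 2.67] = (3.51 - 11.72*cos(z))*sin(z)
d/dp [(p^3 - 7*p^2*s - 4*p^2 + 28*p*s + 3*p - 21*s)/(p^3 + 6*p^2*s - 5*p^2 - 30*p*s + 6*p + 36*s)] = (13*p^2*s - p^2 - 38*p*s + 42*s^2 + 26*s)/(p^4 + 12*p^3*s - 4*p^3 + 36*p^2*s^2 - 48*p^2*s + 4*p^2 - 144*p*s^2 + 48*p*s + 144*s^2)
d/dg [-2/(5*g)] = 2/(5*g^2)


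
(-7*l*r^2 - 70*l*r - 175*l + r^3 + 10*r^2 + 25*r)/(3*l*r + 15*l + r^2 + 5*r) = (-7*l*r - 35*l + r^2 + 5*r)/(3*l + r)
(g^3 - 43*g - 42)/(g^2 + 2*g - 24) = (g^2 - 6*g - 7)/(g - 4)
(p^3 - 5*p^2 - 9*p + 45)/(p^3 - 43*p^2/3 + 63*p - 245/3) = 3*(p^2 - 9)/(3*p^2 - 28*p + 49)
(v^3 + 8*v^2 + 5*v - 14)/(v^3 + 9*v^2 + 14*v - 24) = (v^2 + 9*v + 14)/(v^2 + 10*v + 24)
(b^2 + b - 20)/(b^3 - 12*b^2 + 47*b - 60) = (b + 5)/(b^2 - 8*b + 15)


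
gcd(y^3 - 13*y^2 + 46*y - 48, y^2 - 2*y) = y - 2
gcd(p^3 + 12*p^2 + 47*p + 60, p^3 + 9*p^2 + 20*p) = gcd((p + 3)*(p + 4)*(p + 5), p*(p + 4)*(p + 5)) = p^2 + 9*p + 20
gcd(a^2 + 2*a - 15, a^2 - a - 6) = a - 3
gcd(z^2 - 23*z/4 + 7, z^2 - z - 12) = z - 4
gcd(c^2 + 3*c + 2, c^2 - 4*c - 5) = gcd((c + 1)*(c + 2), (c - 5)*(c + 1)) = c + 1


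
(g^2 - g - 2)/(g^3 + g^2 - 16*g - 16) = (g - 2)/(g^2 - 16)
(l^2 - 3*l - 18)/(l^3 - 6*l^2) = (l + 3)/l^2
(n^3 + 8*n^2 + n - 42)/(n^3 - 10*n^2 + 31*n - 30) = (n^2 + 10*n + 21)/(n^2 - 8*n + 15)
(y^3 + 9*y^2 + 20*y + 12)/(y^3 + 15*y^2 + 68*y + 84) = (y + 1)/(y + 7)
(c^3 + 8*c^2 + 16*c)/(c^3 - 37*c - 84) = c*(c + 4)/(c^2 - 4*c - 21)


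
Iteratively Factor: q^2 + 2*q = (q)*(q + 2)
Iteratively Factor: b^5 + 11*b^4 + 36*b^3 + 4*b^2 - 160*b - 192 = (b + 2)*(b^4 + 9*b^3 + 18*b^2 - 32*b - 96) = (b + 2)*(b + 4)*(b^3 + 5*b^2 - 2*b - 24) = (b - 2)*(b + 2)*(b + 4)*(b^2 + 7*b + 12) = (b - 2)*(b + 2)*(b + 4)^2*(b + 3)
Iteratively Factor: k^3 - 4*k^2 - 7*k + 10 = (k - 1)*(k^2 - 3*k - 10) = (k - 1)*(k + 2)*(k - 5)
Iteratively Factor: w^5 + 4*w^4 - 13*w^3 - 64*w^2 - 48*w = (w - 4)*(w^4 + 8*w^3 + 19*w^2 + 12*w) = w*(w - 4)*(w^3 + 8*w^2 + 19*w + 12) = w*(w - 4)*(w + 3)*(w^2 + 5*w + 4) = w*(w - 4)*(w + 1)*(w + 3)*(w + 4)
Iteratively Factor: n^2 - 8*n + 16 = (n - 4)*(n - 4)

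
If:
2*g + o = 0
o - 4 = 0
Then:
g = -2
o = 4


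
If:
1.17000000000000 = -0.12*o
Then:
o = -9.75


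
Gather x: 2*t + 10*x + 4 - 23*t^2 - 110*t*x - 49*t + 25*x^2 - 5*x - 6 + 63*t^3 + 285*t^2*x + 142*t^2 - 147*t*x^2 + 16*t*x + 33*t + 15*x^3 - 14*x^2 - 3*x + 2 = 63*t^3 + 119*t^2 - 14*t + 15*x^3 + x^2*(11 - 147*t) + x*(285*t^2 - 94*t + 2)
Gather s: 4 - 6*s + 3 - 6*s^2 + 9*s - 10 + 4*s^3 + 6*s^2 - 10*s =4*s^3 - 7*s - 3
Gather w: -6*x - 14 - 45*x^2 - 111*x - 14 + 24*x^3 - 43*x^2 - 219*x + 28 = 24*x^3 - 88*x^2 - 336*x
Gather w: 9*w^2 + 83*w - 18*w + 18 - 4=9*w^2 + 65*w + 14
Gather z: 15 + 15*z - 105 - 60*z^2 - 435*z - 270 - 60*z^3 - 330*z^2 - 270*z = -60*z^3 - 390*z^2 - 690*z - 360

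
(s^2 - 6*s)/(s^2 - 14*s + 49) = s*(s - 6)/(s^2 - 14*s + 49)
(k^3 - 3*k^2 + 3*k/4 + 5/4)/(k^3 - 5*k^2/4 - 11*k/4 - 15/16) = 4*(k - 1)/(4*k + 3)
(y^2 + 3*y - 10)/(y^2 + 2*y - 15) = (y - 2)/(y - 3)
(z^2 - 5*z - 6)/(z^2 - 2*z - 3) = (z - 6)/(z - 3)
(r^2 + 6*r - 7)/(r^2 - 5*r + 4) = (r + 7)/(r - 4)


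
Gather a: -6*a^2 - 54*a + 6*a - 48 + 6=-6*a^2 - 48*a - 42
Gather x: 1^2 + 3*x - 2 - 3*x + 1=0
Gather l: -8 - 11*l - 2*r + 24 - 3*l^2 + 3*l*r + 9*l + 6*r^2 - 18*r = -3*l^2 + l*(3*r - 2) + 6*r^2 - 20*r + 16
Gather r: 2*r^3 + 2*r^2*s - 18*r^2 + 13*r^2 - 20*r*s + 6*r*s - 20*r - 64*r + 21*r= 2*r^3 + r^2*(2*s - 5) + r*(-14*s - 63)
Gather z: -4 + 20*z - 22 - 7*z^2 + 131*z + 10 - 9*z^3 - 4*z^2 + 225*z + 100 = -9*z^3 - 11*z^2 + 376*z + 84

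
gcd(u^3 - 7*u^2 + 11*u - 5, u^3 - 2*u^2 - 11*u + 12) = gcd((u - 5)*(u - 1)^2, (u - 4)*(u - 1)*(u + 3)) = u - 1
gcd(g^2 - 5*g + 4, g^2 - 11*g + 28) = g - 4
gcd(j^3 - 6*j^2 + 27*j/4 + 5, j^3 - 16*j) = j - 4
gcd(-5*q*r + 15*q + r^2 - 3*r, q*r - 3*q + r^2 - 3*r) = r - 3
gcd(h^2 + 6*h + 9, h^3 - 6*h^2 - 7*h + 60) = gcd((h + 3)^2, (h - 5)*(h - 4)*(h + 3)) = h + 3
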